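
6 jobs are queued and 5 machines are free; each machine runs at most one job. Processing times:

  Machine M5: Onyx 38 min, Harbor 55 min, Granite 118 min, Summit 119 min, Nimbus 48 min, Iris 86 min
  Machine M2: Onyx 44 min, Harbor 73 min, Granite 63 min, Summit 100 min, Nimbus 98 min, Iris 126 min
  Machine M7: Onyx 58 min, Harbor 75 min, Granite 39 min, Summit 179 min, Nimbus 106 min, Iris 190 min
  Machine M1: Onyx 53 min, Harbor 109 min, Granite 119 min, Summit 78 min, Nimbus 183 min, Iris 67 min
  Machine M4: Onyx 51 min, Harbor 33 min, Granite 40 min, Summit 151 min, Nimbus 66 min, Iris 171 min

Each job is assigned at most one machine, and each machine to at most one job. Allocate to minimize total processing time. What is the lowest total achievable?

Treat this as an assignment problem: match each job to one machine.
Optimal: Nimbus→Machine M5 (48 min), Onyx→Machine M2 (44 min), Granite→Machine M7 (39 min), Iris→Machine M1 (67 min), Harbor→Machine M4 (33 min) — total 48+44+39+67+33 = 231 min.
Row-greedy (each job in turn takes its cheapest remaining machine) gives 286 min, worse by 55.
Next-best assignment: Nimbus→Machine M5, Onyx→Machine M2, Granite→Machine M7, Summit→Machine M1, Harbor→Machine M4 = 242 min.
Checked against all permutations: 231 min is optimal.

Minimum total: 231 min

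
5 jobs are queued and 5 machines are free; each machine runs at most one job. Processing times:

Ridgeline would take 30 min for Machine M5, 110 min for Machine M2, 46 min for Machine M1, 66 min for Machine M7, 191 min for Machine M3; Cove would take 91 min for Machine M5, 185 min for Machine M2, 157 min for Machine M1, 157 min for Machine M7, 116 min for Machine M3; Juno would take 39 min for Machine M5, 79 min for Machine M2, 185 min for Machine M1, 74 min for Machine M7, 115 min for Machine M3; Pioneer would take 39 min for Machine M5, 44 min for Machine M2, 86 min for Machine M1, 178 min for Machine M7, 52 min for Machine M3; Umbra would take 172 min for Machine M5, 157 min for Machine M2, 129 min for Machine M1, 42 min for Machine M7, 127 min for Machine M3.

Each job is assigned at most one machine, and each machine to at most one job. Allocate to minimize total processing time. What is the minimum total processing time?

Min total: 287 min

Optimal: Ridgeline→Machine M1 (46 min), Cove→Machine M3 (116 min), Juno→Machine M5 (39 min), Pioneer→Machine M2 (44 min), Umbra→Machine M7 (42 min) — total 46+116+39+44+42 = 287 min.
Min-entry greedy (repeatedly take the single cheapest remaining cell) gives 388 min, worse by 101.
Swapping Ridgeline↔Cove (Ridgeline→Machine M3 191 min, Cove→Machine M1 157 min) adds 186.
Every other assignment is strictly worse.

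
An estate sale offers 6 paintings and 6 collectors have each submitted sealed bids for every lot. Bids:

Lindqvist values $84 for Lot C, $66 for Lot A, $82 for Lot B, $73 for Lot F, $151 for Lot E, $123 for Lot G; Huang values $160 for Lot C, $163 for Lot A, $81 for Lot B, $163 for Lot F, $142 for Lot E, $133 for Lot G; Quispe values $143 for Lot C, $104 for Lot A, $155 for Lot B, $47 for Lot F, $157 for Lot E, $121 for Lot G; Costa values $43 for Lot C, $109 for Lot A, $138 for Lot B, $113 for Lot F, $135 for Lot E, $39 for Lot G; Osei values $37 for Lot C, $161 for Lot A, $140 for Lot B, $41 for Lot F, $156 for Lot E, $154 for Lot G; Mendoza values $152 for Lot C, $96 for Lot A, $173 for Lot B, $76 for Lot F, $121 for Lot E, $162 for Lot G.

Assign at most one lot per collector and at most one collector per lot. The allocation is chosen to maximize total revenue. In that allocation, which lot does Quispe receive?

This is a one-to-one assignment (maximum-weight bipartite matching).
Optimal: Lindqvist→Lot E ($151), Huang→Lot F ($163), Quispe→Lot C ($143), Costa→Lot B ($138), Osei→Lot A ($161), Mendoza→Lot G ($162) — total 151+163+143+138+161+162 = $918.
Every other assignment is strictly worse.
Quispe's own top lot is Lot E ($157), but forcing Quispe→Lot E and reassigning the rest optimally gives only $894 — worse by 24.

Quispe receives Lot C.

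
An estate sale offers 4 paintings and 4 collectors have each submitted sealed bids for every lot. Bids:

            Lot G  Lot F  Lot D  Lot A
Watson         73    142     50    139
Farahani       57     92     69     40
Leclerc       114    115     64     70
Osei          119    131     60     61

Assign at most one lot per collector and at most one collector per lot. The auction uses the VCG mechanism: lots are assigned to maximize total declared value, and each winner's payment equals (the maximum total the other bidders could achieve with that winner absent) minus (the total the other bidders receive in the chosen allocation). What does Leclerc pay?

Leclerc pays $11.

Efficient allocation: Watson→Lot A ($139), Farahani→Lot D ($69), Leclerc→Lot G ($114), Osei→Lot F ($131); total welfare W = $453.
Leclerc receives Lot G at value $114, so the others get W − 114 = $339.
Without Leclerc: best allocation of the remaining 3 bidders over all 4 lots is Watson→Lot A ($139), Farahani→Lot F ($92), Osei→Lot G ($119), total $350.
VCG payment = (others' best without Leclerc) − (others' welfare with Leclerc) = 350 − 339 = $11.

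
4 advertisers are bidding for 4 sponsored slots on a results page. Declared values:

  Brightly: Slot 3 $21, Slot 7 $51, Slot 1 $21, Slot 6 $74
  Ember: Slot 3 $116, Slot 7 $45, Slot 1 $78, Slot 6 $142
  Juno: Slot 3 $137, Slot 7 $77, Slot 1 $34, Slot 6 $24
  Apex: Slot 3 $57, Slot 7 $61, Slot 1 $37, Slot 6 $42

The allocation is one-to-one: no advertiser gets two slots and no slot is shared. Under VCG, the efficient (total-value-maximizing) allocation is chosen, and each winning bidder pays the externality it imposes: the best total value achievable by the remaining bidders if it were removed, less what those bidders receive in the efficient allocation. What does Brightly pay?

Efficient allocation: Brightly→Slot 7 ($51), Ember→Slot 6 ($142), Juno→Slot 3 ($137), Apex→Slot 1 ($37); total welfare W = $367.
Brightly receives Slot 7 at value $51, so the others get W − 51 = $316.
Without Brightly: best allocation of the remaining 3 bidders over all 4 slots is Ember→Slot 6 ($142), Juno→Slot 3 ($137), Apex→Slot 7 ($61), total $340.
VCG payment = (others' best without Brightly) − (others' welfare with Brightly) = 340 − 316 = $24.

Brightly pays $24.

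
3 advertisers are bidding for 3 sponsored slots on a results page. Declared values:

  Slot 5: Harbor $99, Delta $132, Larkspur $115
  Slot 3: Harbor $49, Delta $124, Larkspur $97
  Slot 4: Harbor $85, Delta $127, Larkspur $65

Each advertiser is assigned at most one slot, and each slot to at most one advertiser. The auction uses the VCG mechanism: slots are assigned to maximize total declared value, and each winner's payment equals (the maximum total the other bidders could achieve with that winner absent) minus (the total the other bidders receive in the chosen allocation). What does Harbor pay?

Efficient allocation: Harbor→Slot 4 ($85), Delta→Slot 3 ($124), Larkspur→Slot 5 ($115); total welfare W = $324.
Harbor receives Slot 4 at value $85, so the others get W − 85 = $239.
Without Harbor: best allocation of the remaining 2 bidders over all 3 slots is Delta→Slot 4 ($127), Larkspur→Slot 5 ($115), total $242.
VCG payment = (others' best without Harbor) − (others' welfare with Harbor) = 242 − 239 = $3.

Harbor pays $3.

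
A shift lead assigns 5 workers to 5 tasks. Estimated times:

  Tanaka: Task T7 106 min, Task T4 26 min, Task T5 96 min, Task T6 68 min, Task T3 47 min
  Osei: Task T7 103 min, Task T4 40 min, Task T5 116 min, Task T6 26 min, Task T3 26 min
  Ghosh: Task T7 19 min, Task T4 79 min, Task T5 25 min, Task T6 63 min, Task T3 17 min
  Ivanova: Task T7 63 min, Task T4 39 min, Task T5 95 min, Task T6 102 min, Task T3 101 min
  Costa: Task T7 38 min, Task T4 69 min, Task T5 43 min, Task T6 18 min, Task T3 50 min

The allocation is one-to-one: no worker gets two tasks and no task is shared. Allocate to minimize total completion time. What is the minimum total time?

Optimal: Tanaka→Task T4 (26 min), Osei→Task T3 (26 min), Ghosh→Task T5 (25 min), Ivanova→Task T7 (63 min), Costa→Task T6 (18 min) — total 26+26+25+63+18 = 158 min.
Row-greedy (each worker in turn takes its cheapest remaining task) gives 175 min, worse by 17.
Next-best assignment: Tanaka→Task T3, Osei→Task T6, Ghosh→Task T7, Ivanova→Task T4, Costa→Task T5 = 174 min.

Minimum total: 158 min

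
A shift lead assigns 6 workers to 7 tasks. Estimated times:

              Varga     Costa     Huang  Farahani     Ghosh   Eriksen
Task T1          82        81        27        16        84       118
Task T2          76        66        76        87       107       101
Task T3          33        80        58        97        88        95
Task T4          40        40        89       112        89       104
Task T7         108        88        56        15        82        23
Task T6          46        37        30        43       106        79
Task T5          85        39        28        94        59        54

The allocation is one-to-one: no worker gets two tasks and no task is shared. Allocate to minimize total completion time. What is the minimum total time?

Min total: 201 min

This is the linear assignment problem.
Optimal: Varga→Task T3 (33 min), Costa→Task T4 (40 min), Huang→Task T6 (30 min), Farahani→Task T1 (16 min), Ghosh→Task T5 (59 min), Eriksen→Task T7 (23 min) — total 33+40+30+16+59+23 = 201 min.
Column-greedy (each task in turn goes to its cheapest remaining worker) gives 333 min, worse by 132.
Next-best assignment: Varga→Task T3, Costa→Task T4, Huang→Task T1, Farahani→Task T6, Ghosh→Task T5, Eriksen→Task T7 = 225 min.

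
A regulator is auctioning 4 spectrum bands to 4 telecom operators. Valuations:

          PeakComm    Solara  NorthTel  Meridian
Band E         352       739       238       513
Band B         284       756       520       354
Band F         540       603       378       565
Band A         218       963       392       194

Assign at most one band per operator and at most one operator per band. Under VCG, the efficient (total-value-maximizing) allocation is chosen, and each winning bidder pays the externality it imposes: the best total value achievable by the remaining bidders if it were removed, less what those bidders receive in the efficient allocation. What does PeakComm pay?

Efficient allocation: PeakComm→Band F ($540M), Solara→Band A ($963M), NorthTel→Band B ($520M), Meridian→Band E ($513M); total welfare W = $2536M.
PeakComm receives Band F at value $540M, so the others get W − 540 = $1996M.
Without PeakComm: best allocation of the remaining 3 bidders over all 4 bands is Solara→Band A ($963M), NorthTel→Band B ($520M), Meridian→Band F ($565M), total $2048M.
VCG payment = (others' best without PeakComm) − (others' welfare with PeakComm) = 2048 − 1996 = $52M.

PeakComm pays $52M.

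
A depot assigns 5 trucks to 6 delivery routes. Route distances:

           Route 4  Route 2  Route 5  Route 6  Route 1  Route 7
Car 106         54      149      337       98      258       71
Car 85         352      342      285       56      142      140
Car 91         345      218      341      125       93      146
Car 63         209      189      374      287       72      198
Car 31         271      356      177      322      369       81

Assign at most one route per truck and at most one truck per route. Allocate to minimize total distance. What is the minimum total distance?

Optimal: Car 106→Route 4 (54 km), Car 85→Route 6 (56 km), Car 91→Route 1 (93 km), Car 63→Route 2 (189 km), Car 31→Route 7 (81 km) — total 54+56+93+189+81 = 473 km.
Next-best assignment: Car 106→Route 4, Car 85→Route 6, Car 91→Route 2, Car 63→Route 1, Car 31→Route 7 = 481 km.
Swapping Car 85↔Car 91 (Car 85→Route 1 142 km, Car 91→Route 6 125 km) adds 118.
Checked against all permutations: 473 km is optimal.

Minimum total: 473 km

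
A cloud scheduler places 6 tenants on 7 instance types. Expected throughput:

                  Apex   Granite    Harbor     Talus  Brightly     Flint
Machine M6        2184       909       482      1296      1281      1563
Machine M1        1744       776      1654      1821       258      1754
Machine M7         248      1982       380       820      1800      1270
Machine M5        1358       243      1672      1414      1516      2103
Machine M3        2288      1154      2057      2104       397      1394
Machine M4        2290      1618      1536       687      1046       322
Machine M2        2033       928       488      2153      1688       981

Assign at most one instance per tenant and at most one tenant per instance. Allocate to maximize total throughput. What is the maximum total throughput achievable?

Max total: 11941 ops/s

Optimal: Apex→Machine M4 (2290 ops/s), Granite→Machine M7 (1982 ops/s), Harbor→Machine M3 (2057 ops/s), Talus→Machine M1 (1821 ops/s), Brightly→Machine M2 (1688 ops/s), Flint→Machine M5 (2103 ops/s) — total 2290+1982+2057+1821+1688+2103 = 11941 ops/s.
Row-greedy (each tenant in turn takes its best remaining instance) gives 11752 ops/s, worse by 189.
No other one-to-one assignment exceeds 11941 ops/s.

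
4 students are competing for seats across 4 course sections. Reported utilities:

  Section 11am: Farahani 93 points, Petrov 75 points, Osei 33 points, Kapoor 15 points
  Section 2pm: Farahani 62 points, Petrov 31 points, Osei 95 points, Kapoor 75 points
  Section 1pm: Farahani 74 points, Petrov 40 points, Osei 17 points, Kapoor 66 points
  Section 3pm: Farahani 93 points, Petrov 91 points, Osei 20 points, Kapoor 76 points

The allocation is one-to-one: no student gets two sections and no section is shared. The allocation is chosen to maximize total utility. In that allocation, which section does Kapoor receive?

Kapoor receives Section 1pm.

Optimal: Farahani→Section 11am (93 points), Petrov→Section 3pm (91 points), Osei→Section 2pm (95 points), Kapoor→Section 1pm (66 points) — total 93+91+95+66 = 345 points.
Next-best assignment: Farahani→Section 3pm, Petrov→Section 11am, Osei→Section 2pm, Kapoor→Section 1pm = 329 points.
Kapoor's own top section is Section 3pm (76 points), but forcing Kapoor→Section 3pm and reassigning the rest optimally gives only 320 points — worse by 25.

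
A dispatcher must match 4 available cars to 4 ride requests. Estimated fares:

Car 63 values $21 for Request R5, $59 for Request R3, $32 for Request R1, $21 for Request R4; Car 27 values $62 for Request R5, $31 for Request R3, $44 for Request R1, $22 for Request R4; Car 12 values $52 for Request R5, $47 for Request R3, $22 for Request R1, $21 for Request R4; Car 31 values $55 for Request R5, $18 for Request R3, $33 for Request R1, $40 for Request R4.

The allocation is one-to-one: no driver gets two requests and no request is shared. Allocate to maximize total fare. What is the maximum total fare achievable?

This is a one-to-one assignment (maximum-weight bipartite matching).
Optimal: Car 63→Request R3 ($59), Car 27→Request R1 ($44), Car 12→Request R5 ($52), Car 31→Request R4 ($40) — total 59+44+52+40 = $195.
Max-entry greedy (repeatedly take the single best remaining cell) gives $183, worse by 12.
Swapping Car 31↔Car 12 (Car 31→Request R5 $55, Car 12→Request R4 $21) loses 16.

Max total: $195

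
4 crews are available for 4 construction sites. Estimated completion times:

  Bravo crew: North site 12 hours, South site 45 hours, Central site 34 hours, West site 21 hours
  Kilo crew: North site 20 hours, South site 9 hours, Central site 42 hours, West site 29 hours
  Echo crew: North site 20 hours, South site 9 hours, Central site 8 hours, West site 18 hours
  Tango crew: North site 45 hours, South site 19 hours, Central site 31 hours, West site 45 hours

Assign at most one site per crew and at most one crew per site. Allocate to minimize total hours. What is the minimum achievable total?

Optimal: Bravo crew→North site (12 hours), Kilo crew→West site (29 hours), Echo crew→Central site (8 hours), Tango crew→South site (19 hours) — total 12+29+8+19 = 68 hours.

Min total: 68 hours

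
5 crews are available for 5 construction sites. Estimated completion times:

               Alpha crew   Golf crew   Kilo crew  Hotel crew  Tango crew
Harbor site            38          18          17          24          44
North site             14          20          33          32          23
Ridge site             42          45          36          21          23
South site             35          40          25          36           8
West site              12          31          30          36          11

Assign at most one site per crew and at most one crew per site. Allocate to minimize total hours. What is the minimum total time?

Min total: 78 hours

This is a one-to-one assignment (minimum-cost bipartite matching).
Optimal: Alpha crew→West site (12 hours), Golf crew→North site (20 hours), Kilo crew→Harbor site (17 hours), Hotel crew→Ridge site (21 hours), Tango crew→South site (8 hours) — total 12+20+17+21+8 = 78 hours.
Column-greedy (each site in turn goes to its cheapest remaining crew) gives 91 hours, worse by 13.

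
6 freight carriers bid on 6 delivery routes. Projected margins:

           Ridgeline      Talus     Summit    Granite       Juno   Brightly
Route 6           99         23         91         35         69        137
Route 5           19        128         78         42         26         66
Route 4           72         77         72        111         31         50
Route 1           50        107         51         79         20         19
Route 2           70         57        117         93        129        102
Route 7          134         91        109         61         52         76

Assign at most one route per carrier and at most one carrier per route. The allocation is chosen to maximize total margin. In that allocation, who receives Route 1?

Optimal: Ridgeline→Route 7 ($134k), Talus→Route 1 ($107k), Summit→Route 5 ($78k), Granite→Route 4 ($111k), Juno→Route 2 ($129k), Brightly→Route 6 ($137k) — total 134+107+78+111+129+137 = $696k.
Column-greedy (each route in turn goes to its best remaining carrier) gives $690k, worse by 6.
Swapping Summit↔Brightly (Summit→Route 6 $91k, Brightly→Route 5 $66k) loses 58.
Talus's own top route is Route 5 ($128k), but forcing Talus→Route 5 and reassigning the rest optimally gives only $690k — worse by 6.

Talus receives Route 1.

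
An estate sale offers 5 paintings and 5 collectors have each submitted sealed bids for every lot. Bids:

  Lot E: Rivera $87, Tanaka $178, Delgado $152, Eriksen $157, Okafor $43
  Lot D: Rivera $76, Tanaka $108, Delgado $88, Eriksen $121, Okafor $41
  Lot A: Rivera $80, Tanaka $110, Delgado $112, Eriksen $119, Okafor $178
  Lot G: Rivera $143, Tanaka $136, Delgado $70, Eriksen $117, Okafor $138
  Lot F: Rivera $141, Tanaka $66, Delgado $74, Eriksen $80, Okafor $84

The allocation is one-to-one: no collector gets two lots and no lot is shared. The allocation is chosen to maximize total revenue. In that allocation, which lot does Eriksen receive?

This is the linear assignment problem.
Optimal: Rivera→Lot F ($141), Tanaka→Lot G ($136), Delgado→Lot E ($152), Eriksen→Lot D ($121), Okafor→Lot A ($178) — total 141+136+152+121+178 = $728.
Max-entry greedy (repeatedly take the single best remaining cell) gives $694, worse by 34.
Swapping Tanaka↔Okafor (Tanaka→Lot A $110, Okafor→Lot G $138) loses 66.
Eriksen's own top lot is Lot E ($157), but forcing Eriksen→Lot E and reassigning the rest optimally gives only $700 — worse by 28.

Eriksen receives Lot D.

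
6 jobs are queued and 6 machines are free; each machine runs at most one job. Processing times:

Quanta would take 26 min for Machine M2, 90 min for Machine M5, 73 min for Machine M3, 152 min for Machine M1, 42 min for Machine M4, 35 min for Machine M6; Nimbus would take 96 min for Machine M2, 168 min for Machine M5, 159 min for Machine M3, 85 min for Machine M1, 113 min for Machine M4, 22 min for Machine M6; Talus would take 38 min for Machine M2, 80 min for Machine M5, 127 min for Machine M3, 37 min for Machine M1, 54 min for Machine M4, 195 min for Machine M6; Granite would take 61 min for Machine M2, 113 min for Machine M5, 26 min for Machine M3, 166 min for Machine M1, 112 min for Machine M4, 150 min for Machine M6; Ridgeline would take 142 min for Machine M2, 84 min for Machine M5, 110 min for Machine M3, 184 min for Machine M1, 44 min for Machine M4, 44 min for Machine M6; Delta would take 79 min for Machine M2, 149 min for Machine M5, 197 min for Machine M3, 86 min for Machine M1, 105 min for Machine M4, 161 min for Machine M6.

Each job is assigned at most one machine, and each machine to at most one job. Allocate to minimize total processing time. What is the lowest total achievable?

Min total: 284 min

Optimal: Quanta→Machine M2 (26 min), Nimbus→Machine M6 (22 min), Talus→Machine M5 (80 min), Granite→Machine M3 (26 min), Ridgeline→Machine M4 (44 min), Delta→Machine M1 (86 min) — total 26+22+80+26+44+86 = 284 min.
Column-greedy (each machine in turn goes to its cheapest remaining job) gives 422 min, worse by 138.
Checked against all permutations: 284 min is optimal.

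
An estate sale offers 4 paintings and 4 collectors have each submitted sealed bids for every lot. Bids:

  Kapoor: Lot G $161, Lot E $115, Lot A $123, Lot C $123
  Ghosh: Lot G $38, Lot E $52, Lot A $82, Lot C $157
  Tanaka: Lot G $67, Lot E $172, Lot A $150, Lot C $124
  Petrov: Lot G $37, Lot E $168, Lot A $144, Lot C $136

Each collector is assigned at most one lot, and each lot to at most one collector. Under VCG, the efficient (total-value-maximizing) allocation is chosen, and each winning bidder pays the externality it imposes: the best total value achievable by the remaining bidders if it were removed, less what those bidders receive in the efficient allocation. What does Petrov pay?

Efficient allocation: Kapoor→Lot G ($161), Ghosh→Lot C ($157), Tanaka→Lot A ($150), Petrov→Lot E ($168); total welfare W = $636.
Petrov receives Lot E at value $168, so the others get W − 168 = $468.
Without Petrov: best allocation of the remaining 3 bidders over all 4 lots is Kapoor→Lot G ($161), Ghosh→Lot C ($157), Tanaka→Lot E ($172), total $490.
VCG payment = (others' best without Petrov) − (others' welfare with Petrov) = 490 − 468 = $22.

Petrov pays $22.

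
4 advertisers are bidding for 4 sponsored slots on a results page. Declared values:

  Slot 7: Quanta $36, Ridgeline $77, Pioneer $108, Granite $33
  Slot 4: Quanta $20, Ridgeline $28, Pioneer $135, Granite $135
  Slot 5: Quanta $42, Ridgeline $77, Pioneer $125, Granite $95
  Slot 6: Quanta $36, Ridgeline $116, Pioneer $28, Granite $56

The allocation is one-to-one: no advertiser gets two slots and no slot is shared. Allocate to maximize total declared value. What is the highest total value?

Treat this as an assignment problem: match each advertiser to one slot.
Optimal: Quanta→Slot 7 ($36), Ridgeline→Slot 6 ($116), Pioneer→Slot 5 ($125), Granite→Slot 4 ($135) — total 36+116+125+135 = $412.
Next-best assignment: Quanta→Slot 5, Ridgeline→Slot 6, Pioneer→Slot 7, Granite→Slot 4 = $401.
Swapping Quanta↔Ridgeline (Quanta→Slot 6 $36, Ridgeline→Slot 7 $77) loses 39.
Checked against all permutations: $412 is optimal.

Maximum total: $412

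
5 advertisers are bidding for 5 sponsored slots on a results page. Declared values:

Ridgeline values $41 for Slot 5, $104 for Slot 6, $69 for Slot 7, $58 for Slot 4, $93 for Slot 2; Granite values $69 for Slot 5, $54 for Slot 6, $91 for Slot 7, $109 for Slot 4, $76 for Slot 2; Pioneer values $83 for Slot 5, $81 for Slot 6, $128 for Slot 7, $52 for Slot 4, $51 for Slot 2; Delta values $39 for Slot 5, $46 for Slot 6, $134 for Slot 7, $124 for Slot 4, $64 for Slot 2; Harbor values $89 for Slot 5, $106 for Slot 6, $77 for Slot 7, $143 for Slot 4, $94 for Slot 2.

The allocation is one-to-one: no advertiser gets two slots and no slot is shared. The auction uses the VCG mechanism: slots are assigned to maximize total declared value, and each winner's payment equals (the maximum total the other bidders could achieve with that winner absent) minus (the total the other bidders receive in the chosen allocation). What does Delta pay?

Delta pays $45.

Efficient allocation: Ridgeline→Slot 6 ($104), Granite→Slot 2 ($76), Pioneer→Slot 5 ($83), Delta→Slot 7 ($134), Harbor→Slot 4 ($143); total welfare W = $540.
Delta receives Slot 7 at value $134, so the others get W − 134 = $406.
Without Delta: best allocation of the remaining 4 bidders over all 5 slots is Ridgeline→Slot 6 ($104), Granite→Slot 2 ($76), Pioneer→Slot 7 ($128), Harbor→Slot 4 ($143), total $451.
VCG payment = (others' best without Delta) − (others' welfare with Delta) = 451 − 406 = $45.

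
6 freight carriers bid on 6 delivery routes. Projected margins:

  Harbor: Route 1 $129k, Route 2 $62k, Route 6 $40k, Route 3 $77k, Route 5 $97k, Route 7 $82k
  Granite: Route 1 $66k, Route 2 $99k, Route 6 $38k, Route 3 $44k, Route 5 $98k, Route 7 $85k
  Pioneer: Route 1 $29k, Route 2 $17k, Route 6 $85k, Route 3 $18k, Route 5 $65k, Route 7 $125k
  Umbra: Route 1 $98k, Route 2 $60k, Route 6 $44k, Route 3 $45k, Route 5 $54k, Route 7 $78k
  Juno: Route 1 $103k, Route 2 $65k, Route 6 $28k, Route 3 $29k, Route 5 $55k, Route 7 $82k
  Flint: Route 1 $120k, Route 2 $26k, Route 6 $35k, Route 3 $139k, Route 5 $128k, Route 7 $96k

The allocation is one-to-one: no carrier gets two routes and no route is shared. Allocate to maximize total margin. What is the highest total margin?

Maximum total: $607k

Optimal: Harbor→Route 5 ($97k), Granite→Route 2 ($99k), Pioneer→Route 7 ($125k), Umbra→Route 6 ($44k), Juno→Route 1 ($103k), Flint→Route 3 ($139k) — total 97+99+125+44+103+139 = $607k.
Column-greedy (each route in turn goes to its best remaining carrier) gives $585k, worse by 22.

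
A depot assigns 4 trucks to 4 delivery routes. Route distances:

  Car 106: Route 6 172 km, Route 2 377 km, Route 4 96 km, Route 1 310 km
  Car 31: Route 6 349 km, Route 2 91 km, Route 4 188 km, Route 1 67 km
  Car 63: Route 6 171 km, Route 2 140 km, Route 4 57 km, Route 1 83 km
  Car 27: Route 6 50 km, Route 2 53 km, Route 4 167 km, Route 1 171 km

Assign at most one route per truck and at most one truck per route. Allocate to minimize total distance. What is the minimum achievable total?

Minimum total: 320 km

Optimal: Car 106→Route 4 (96 km), Car 31→Route 2 (91 km), Car 63→Route 1 (83 km), Car 27→Route 6 (50 km) — total 96+91+83+50 = 320 km.
Next-best assignment: Car 106→Route 6, Car 31→Route 1, Car 63→Route 4, Car 27→Route 2 = 349 km.
Swapping Car 63↔Car 27 (Car 63→Route 6 171 km, Car 27→Route 1 171 km) adds 209.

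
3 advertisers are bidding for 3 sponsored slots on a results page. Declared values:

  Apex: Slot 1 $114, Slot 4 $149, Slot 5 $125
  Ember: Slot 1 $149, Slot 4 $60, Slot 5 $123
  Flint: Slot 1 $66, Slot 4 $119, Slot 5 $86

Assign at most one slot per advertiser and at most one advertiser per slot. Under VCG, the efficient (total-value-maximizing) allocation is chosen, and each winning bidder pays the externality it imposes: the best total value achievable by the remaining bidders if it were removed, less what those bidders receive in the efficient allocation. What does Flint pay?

Flint pays $24.

Efficient allocation: Apex→Slot 5 ($125), Ember→Slot 1 ($149), Flint→Slot 4 ($119); total welfare W = $393.
Flint receives Slot 4 at value $119, so the others get W − 119 = $274.
Without Flint: best allocation of the remaining 2 bidders over all 3 slots is Apex→Slot 4 ($149), Ember→Slot 1 ($149), total $298.
VCG payment = (others' best without Flint) − (others' welfare with Flint) = 298 − 274 = $24.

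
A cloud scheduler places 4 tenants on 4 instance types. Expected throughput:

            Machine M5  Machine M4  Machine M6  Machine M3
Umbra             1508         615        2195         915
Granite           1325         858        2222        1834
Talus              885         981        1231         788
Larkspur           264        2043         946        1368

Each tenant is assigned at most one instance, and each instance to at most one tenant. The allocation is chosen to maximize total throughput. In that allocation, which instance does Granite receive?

Granite receives Machine M3.

Optimal: Umbra→Machine M6 (2195 ops/s), Granite→Machine M3 (1834 ops/s), Talus→Machine M5 (885 ops/s), Larkspur→Machine M4 (2043 ops/s) — total 2195+1834+885+2043 = 6957 ops/s.
Max-entry greedy (repeatedly take the single best remaining cell) gives 6561 ops/s, worse by 396.
Swapping Granite↔Umbra (Granite→Machine M6 2222 ops/s, Umbra→Machine M3 915 ops/s) loses 892.
Granite's own top instance is Machine M6 (2222 ops/s), but forcing Granite→Machine M6 and reassigning the rest optimally gives only 6561 ops/s — worse by 396.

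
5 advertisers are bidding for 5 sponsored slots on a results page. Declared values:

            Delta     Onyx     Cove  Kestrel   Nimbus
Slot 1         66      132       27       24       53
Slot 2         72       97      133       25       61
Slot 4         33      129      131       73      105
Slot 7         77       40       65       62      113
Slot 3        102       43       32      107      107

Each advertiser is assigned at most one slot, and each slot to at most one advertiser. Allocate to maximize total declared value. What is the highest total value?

Optimal: Delta→Slot 2 ($72), Onyx→Slot 1 ($132), Cove→Slot 4 ($131), Kestrel→Slot 3 ($107), Nimbus→Slot 7 ($113) — total 72+132+131+107+113 = $555.
Row-greedy (each advertiser in turn takes its best remaining slot) gives $553, worse by 2.
Swapping Onyx↔Nimbus (Onyx→Slot 7 $40, Nimbus→Slot 1 $53) loses 152.

Maximum total: $555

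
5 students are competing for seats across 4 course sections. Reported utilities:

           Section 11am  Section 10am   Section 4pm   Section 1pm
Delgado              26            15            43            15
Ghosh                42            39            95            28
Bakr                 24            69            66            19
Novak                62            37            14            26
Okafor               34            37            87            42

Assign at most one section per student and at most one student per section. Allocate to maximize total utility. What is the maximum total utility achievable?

Optimal: Novak→Section 11am (62 points), Bakr→Section 10am (69 points), Ghosh→Section 4pm (95 points), Okafor→Section 1pm (42 points) — total 62+69+95+42 = 268 points.
Row-greedy (each student in turn takes its best remaining section) gives 180 points, worse by 88.
Next-best assignment: Novak→Section 11am, Bakr→Section 10am, Okafor→Section 4pm, Ghosh→Section 1pm = 246 points.

Max total: 268 points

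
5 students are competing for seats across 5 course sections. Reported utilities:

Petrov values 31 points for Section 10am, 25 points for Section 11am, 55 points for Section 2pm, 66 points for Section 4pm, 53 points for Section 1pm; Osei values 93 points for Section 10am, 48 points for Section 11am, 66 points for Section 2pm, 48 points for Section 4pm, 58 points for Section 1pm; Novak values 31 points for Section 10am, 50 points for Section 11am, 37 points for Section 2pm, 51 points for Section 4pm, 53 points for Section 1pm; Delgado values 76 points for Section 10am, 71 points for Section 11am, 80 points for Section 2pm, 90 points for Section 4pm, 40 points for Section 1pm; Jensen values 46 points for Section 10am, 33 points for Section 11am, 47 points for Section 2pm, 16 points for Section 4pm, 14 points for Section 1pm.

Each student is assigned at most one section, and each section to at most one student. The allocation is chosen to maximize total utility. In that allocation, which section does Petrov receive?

Petrov receives Section 1pm.

Optimal: Petrov→Section 1pm (53 points), Osei→Section 10am (93 points), Novak→Section 11am (50 points), Delgado→Section 4pm (90 points), Jensen→Section 2pm (47 points) — total 53+93+50+90+47 = 333 points.
Column-greedy (each section in turn goes to its best remaining student) gives 284 points, worse by 49.
No other one-to-one assignment exceeds 333 points.
Petrov's own top section is Section 4pm (66 points), but forcing Petrov→Section 4pm and reassigning the rest optimally gives only 330 points — worse by 3.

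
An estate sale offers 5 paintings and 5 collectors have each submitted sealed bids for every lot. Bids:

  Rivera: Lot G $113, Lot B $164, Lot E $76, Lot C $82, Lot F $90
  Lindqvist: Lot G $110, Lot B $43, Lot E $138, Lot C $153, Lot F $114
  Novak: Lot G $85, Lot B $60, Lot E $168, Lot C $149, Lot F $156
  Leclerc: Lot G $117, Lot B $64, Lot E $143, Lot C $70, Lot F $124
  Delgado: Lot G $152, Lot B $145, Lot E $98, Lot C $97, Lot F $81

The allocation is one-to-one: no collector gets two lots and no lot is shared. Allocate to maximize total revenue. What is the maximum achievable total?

Treat this as an assignment problem: match each collector to one lot.
Optimal: Rivera→Lot B ($164), Lindqvist→Lot C ($153), Novak→Lot F ($156), Leclerc→Lot E ($143), Delgado→Lot G ($152) — total 164+153+156+143+152 = $768.
Max-entry greedy (repeatedly take the single best remaining cell) gives $761, worse by 7.
Next-best assignment: Rivera→Lot B, Lindqvist→Lot C, Novak→Lot E, Leclerc→Lot F, Delgado→Lot G = $761.

Maximum total: $768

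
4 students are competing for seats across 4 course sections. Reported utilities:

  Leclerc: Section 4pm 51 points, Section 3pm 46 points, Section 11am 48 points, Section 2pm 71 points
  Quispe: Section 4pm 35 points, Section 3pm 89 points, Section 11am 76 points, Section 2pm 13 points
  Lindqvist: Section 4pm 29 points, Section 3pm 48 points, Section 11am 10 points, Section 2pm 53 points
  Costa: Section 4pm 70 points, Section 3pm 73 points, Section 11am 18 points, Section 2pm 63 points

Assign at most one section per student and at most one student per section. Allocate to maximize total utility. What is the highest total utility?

Optimal: Leclerc→Section 2pm (71 points), Quispe→Section 11am (76 points), Lindqvist→Section 3pm (48 points), Costa→Section 4pm (70 points) — total 71+76+48+70 = 265 points.
Swapping Leclerc↔Quispe (Leclerc→Section 11am 48 points, Quispe→Section 2pm 13 points) loses 86.
Checked against all permutations: 265 points is optimal.

Max total: 265 points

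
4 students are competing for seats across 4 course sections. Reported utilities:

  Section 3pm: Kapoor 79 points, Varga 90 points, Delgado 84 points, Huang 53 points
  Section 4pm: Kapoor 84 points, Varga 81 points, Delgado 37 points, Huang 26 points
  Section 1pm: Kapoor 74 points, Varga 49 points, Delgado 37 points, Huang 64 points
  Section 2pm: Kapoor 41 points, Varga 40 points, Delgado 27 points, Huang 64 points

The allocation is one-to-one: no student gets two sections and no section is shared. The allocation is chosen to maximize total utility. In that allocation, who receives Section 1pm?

Optimal: Kapoor→Section 1pm (74 points), Varga→Section 4pm (81 points), Delgado→Section 3pm (84 points), Huang→Section 2pm (64 points) — total 74+81+84+64 = 303 points.
Max-entry greedy (repeatedly take the single best remaining cell) gives 265 points, worse by 38.
Next-best assignment: Kapoor→Section 4pm, Varga→Section 1pm, Delgado→Section 3pm, Huang→Section 2pm = 281 points.
Kapoor's own top section is Section 4pm (84 points), but forcing Kapoor→Section 4pm and reassigning the rest optimally gives only 281 points — worse by 22.

Kapoor receives Section 1pm.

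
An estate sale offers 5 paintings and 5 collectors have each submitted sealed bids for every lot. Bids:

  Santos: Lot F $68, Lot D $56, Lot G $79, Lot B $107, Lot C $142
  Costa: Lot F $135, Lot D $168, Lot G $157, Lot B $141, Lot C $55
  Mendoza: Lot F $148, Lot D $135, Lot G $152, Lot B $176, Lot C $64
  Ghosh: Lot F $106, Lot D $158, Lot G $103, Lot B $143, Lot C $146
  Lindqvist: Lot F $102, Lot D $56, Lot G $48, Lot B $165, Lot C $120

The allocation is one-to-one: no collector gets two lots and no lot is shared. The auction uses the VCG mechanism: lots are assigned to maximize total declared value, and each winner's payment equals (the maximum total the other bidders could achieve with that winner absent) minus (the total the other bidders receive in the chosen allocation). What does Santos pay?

Efficient allocation: Santos→Lot C ($142), Costa→Lot G ($157), Mendoza→Lot F ($148), Ghosh→Lot D ($158), Lindqvist→Lot B ($165); total welfare W = $770.
Santos receives Lot C at value $142, so the others get W − 142 = $628.
Without Santos: best allocation of the remaining 4 bidders over all 5 lots is Costa→Lot D ($168), Mendoza→Lot G ($152), Ghosh→Lot C ($146), Lindqvist→Lot B ($165), total $631.
VCG payment = (others' best without Santos) − (others' welfare with Santos) = 631 − 628 = $3.

Santos pays $3.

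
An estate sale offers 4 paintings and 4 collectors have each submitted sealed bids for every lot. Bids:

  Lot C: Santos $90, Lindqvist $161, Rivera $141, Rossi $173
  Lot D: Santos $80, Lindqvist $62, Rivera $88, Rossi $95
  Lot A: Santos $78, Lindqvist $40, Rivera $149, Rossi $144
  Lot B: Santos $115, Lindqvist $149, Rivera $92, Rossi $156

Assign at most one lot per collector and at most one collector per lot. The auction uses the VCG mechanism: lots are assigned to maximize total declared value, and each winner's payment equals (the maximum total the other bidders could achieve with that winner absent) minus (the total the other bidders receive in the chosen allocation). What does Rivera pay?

Rivera pays $18.

Efficient allocation: Santos→Lot D ($80), Lindqvist→Lot B ($149), Rivera→Lot A ($149), Rossi→Lot C ($173); total welfare W = $551.
Rivera receives Lot A at value $149, so the others get W − 149 = $402.
Without Rivera: best allocation of the remaining 3 bidders over all 4 lots is Santos→Lot B ($115), Lindqvist→Lot C ($161), Rossi→Lot A ($144), total $420.
VCG payment = (others' best without Rivera) − (others' welfare with Rivera) = 420 − 402 = $18.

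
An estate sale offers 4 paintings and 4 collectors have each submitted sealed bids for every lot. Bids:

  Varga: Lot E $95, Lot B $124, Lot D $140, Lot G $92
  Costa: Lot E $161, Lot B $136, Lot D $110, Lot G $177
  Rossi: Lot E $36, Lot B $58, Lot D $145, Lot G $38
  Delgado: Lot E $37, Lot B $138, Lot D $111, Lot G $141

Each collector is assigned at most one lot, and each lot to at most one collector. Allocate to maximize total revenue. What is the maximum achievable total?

Max total: $571

Optimal: Varga→Lot B ($124), Costa→Lot E ($161), Rossi→Lot D ($145), Delgado→Lot G ($141) — total 124+161+145+141 = $571.
Max-entry greedy (repeatedly take the single best remaining cell) gives $555, worse by 16.
Swapping Delgado↔Varga (Delgado→Lot B $138, Varga→Lot G $92) loses 35.
No other one-to-one assignment exceeds $571.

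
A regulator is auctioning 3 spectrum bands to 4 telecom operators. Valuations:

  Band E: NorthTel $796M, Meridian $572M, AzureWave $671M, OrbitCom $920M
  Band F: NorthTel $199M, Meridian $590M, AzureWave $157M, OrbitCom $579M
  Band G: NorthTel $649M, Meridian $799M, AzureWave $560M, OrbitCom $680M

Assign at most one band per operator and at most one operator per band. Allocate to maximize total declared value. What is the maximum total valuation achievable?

Maximum total: $2174M

Optimal: NorthTel→Band E ($796M), OrbitCom→Band F ($579M), Meridian→Band G ($799M) — total 796+579+799 = $2174M.
Column-greedy (each band in turn goes to its best remaining operator) gives $2159M, worse by 15.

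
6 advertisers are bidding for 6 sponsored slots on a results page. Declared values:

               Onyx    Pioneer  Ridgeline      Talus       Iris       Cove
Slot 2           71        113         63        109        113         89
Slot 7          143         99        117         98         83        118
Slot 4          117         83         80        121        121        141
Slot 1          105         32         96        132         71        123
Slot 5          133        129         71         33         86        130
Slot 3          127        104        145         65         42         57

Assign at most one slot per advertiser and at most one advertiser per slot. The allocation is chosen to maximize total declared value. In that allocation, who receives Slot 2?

Iris receives Slot 2.

Optimal: Onyx→Slot 7 ($143), Pioneer→Slot 5 ($129), Ridgeline→Slot 3 ($145), Talus→Slot 1 ($132), Iris→Slot 2 ($113), Cove→Slot 4 ($141) — total 143+129+145+132+113+141 = $803.
Column-greedy (each slot in turn goes to its best remaining advertiser) gives $760, worse by 43.
Next-best assignment: Onyx→Slot 7, Pioneer→Slot 2, Ridgeline→Slot 3, Talus→Slot 1, Iris→Slot 4, Cove→Slot 5 = $784.
Iris's own top slot is Slot 4 ($121), but forcing Iris→Slot 4 and reassigning the rest optimally gives only $784 — worse by 19.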